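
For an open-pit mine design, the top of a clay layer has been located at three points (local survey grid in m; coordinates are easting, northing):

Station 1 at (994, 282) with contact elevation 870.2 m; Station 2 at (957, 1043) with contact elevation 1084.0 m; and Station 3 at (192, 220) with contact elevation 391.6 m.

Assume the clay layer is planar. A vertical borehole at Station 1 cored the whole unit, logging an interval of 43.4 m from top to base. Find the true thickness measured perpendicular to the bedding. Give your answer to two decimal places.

36.37 m

Two edge vectors: Station 1→Station 2 = (-37, 761, 213.8), Station 1→Station 3 = (-802, -62, -478.6).
Normal n = (Station 1→Station 2) × (Station 1→Station 3) = (-350959, -189175.8, 612616).
So ∂z/∂easting = −n_x/n_z = 0.57289 and ∂z/∂northing = −n_y/n_z = 0.30880.
|∇z| = √(a²+b²) = 0.65081, so dip δ = arctan(0.65081) = 33.06°.
True thickness = vertical thickness × cos δ = 43.4 × cos 33.06° = 36.37 m.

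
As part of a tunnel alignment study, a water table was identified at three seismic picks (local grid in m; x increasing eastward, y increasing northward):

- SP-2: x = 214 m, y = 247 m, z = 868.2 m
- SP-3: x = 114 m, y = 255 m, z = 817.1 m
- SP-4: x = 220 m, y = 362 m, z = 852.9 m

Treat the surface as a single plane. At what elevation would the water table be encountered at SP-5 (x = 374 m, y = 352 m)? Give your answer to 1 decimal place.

931.2 m

Two edge vectors: SP-2→SP-3 = (-100, 8, -51.1), SP-2→SP-4 = (6, 115, -15.3).
Normal n = (SP-2→SP-3) × (SP-2→SP-4) = (5754.1, -1836.6, -11548).
So ∂z/∂x = −n_x/n_z = 0.49828 and ∂z/∂y = −n_y/n_z = −0.15904.
Intercept c from SP-2: 868.2 − 106.63 + 39.28 = 800.85.
At (374, 352): z = 186.4 − 56.0 + 800.85 = 931.2 m.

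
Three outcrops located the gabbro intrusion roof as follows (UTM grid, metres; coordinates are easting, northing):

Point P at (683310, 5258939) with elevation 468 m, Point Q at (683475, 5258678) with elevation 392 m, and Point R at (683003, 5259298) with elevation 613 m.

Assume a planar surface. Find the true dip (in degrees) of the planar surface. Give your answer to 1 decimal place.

26.9°

Let the plane be z = a·easting + b·northing + c.
Point Q−Point P: 165a − 261b = −76;  Point R−Point P: −307a + 359b = 145.
Solving gives a = −0.50550, b = −0.02838.
Gradient magnitude |∇z| = √(a² + b²) = √(0.25553 + 0.00081) = 0.50630.
True dip = arctan(0.50630) = 26.9°, dipping toward E (azimuth ≈ 087°).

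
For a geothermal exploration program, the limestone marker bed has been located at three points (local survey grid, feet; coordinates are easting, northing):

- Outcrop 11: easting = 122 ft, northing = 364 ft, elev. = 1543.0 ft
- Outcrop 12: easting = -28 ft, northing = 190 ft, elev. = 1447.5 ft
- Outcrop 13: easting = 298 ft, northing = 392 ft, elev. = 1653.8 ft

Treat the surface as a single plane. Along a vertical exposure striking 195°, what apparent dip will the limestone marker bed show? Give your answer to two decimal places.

9.62°

Let the plane be z = a·easting + b·northing + c.
Outcrop 12−Outcrop 11: −150a − 174b = −95.5;  Outcrop 13−Outcrop 11: 176a + 28b = 110.8.
Solving gives a = 0.62841, b = 0.00711.
Unit vector along 195° is (sin 195°, cos 195°) = (-0.2588, -0.9659).
Slope in that direction = a·(-0.2588) + b·(-0.9659) = −0.16952.
Apparent dip = arctan|0.16952| = 9.62° (true dip is 32.1°, so apparent ≤ true as expected).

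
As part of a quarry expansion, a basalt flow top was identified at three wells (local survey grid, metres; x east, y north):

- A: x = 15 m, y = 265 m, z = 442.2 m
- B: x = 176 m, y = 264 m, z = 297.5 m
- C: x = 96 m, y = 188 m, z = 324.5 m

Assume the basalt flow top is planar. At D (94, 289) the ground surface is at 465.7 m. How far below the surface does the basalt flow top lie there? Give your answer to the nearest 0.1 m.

Let the plane be z = a·x + b·y + c.
B−A: 161a − 1b = −144.7;  C−A: 81a − 77b = −117.7.
Solving gives a = −0.89511, b = 0.58696.
Then c = 442.2 − a·15 − b·265 = 300.08.
At (94, 289): z_contact = −84.14 + 169.63 + 300.08 = 385.57 m.
Depth below ground = 465.7 − 385.57 = 80.1 m.

80.1 m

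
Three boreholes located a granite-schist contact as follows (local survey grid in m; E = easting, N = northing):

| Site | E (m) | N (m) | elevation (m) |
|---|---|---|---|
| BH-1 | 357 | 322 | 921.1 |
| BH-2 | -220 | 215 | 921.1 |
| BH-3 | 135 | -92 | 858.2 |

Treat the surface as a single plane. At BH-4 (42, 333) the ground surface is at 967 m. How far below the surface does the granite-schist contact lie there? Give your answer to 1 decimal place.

34.2 m

Let the plane be z = a·E + b·N + c.
BH-2−BH-1: −577a − 107b = 0;  BH-3−BH-1: −222a − 414b = −62.9.
Solving gives a = −0.03129, b = 0.16871.
Then c = 921.1 − a·357 − b·322 = 877.94.
At (42, 333): z_contact = −1.31 + 56.18 + 877.94 = 932.81 m.
Depth below ground = 967 − 932.81 = 34.2 m.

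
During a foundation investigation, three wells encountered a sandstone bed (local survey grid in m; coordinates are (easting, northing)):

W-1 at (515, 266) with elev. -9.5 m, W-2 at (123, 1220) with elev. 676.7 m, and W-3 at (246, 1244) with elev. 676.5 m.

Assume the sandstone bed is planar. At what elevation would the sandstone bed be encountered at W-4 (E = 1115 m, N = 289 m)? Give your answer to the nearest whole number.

Two edge vectors: W-1→W-2 = (-392, 954, 686.2), W-1→W-3 = (-269, 978, 686).
Normal n = (W-1→W-2) × (W-1→W-3) = (-16659.6, 84324.2, -126750).
So ∂z/∂E = −n_x/n_z = −0.13144 and ∂z/∂N = −n_y/n_z = 0.66528.
Intercept c from W-1: -9.5 + 67.69 − 176.96 = −118.77.
At (1115, 289): z = −146.6 + 192.3 − 118.77 = -73.1 m.

-73 m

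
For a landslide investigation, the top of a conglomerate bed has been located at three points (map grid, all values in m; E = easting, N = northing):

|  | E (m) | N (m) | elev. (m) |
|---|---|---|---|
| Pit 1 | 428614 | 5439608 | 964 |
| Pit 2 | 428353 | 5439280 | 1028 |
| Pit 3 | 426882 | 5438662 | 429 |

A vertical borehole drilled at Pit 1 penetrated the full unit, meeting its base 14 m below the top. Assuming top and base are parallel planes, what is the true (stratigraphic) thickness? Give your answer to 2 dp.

9.55 m

Two edge vectors: Pit 1→Pit 2 = (-261, -328, 64), Pit 1→Pit 3 = (-1732, -946, -535).
Normal n = (Pit 1→Pit 2) × (Pit 1→Pit 3) = (236024, -250483, -321190).
So ∂z/∂E = −n_x/n_z = 0.73484 and ∂z/∂N = −n_y/n_z = −0.77986.
|∇z| = √(a²+b²) = 1.07153, so dip δ = arctan(1.07153) = 46.98°.
True thickness = vertical thickness × cos δ = 14 × cos 46.98° = 9.55 m.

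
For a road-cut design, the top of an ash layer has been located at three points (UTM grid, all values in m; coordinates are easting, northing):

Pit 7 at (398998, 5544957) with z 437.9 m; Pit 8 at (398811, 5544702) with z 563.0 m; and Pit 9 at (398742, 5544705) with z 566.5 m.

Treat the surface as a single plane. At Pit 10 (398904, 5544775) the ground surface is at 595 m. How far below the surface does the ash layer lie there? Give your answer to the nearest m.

71 m

Two edge vectors: Pit 7→Pit 8 = (-187, -255, 125.1), Pit 7→Pit 9 = (-256, -252, 128.6).
Normal n = (Pit 7→Pit 8) × (Pit 7→Pit 9) = (-1267.8, -7977.4, -18156).
So ∂z/∂easting = −n_x/n_z = −0.06982816 and ∂z/∂northing = −n_y/n_z = −0.43938092.
Intercept c from Pit 7: 437.9 + 27861.29 + 2436348.31 = 2464647.51.
At (398904, 5544775): z_contact = −27854.7 − 2436268.3 + 2464647.51 = 524.4 m.
Depth below ground = 595 − 524.4 = 71 m.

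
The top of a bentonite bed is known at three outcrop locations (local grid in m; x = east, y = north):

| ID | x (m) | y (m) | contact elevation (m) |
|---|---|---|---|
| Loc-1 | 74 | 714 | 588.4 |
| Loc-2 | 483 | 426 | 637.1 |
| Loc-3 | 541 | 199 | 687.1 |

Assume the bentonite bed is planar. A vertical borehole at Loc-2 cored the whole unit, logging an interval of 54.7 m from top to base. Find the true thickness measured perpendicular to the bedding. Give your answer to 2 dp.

53.24 m

Two edge vectors: Loc-1→Loc-2 = (409, -288, 48.7), Loc-1→Loc-3 = (467, -515, 98.7).
Normal n = (Loc-1→Loc-2) × (Loc-1→Loc-3) = (-3345.1, -17625.4, -76139).
So ∂z/∂x = −n_x/n_z = −0.04393 and ∂z/∂y = −n_y/n_z = −0.23149.
|∇z| = √(a²+b²) = 0.23562, so dip δ = arctan(0.23562) = 13.26°.
True thickness = vertical thickness × cos δ = 54.7 × cos 13.26° = 53.24 m.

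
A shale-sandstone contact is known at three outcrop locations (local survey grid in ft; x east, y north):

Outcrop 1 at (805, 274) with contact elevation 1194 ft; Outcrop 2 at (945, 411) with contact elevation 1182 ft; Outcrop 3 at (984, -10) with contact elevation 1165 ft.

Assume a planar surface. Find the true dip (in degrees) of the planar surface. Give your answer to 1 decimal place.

Let the plane be z = a·x + b·y + c.
Outcrop 2−Outcrop 1: 140a + 137b = −12;  Outcrop 3−Outcrop 1: 179a − 284b = −29.
Solving gives a = −0.11482, b = 0.02974.
Gradient magnitude |∇z| = √(a² + b²) = √(0.01318 + 0.00088) = 0.11861.
True dip = arctan(0.11861) = 6.8°, dipping toward ESE (azimuth ≈ 105°).

6.8°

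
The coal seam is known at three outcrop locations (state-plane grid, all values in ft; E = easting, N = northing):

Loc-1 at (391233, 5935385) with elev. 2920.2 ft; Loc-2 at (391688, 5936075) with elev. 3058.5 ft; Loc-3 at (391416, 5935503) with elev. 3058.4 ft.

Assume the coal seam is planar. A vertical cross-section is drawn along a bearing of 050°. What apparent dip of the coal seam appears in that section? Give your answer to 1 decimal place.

Let the plane be z = a·E + b·N + c.
Loc-2−Loc-1: 455a + 690b = 138.3;  Loc-3−Loc-1: 183a + 118b = 138.2.
Solving gives a = 1.08899, b = −0.51766.
Unit vector along 050° is (sin 50°, cos 50°) = (0.7660, 0.6428).
Slope in that direction = a·(0.7660) + b·(0.6428) = 0.50146.
Apparent dip = arctan|0.50146| = 26.6° (true dip is 50.3°, so apparent ≤ true as expected).

26.6°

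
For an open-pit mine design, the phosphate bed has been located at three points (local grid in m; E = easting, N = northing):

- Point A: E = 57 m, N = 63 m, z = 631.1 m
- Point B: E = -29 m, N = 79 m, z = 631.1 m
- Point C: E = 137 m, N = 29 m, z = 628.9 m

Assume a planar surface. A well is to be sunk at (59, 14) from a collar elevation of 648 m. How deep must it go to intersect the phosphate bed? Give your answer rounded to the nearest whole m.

Two edge vectors: Point A→Point B = (-86, 16, 0), Point A→Point C = (80, -34, -2.2).
Normal n = (Point A→Point B) × (Point A→Point C) = (-35.2, -189.2, 1644).
So ∂z/∂E = −n_x/n_z = 0.02141 and ∂z/∂N = −n_y/n_z = 0.11509.
Intercept c from Point A: 631.1 − 1.22 − 7.25 = 622.63.
At (59, 14): z_contact = 1.3 + 1.6 + 622.63 = 625.5 m.
Depth below ground = 648 − 625.5 = 22 m.

22 m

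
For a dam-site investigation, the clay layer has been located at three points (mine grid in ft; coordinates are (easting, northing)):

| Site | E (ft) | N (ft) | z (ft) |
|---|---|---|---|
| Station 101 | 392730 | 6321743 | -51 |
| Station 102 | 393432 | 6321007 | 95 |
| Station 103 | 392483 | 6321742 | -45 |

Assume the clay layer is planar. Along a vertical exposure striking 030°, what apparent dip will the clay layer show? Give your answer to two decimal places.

Two edge vectors: Station 101→Station 102 = (702, -736, 146), Station 101→Station 103 = (-247, -1, 6).
Normal n = (Station 101→Station 102) × (Station 101→Station 103) = (-4270, -40274, -182494).
So ∂z/∂E = −n_x/n_z = −0.02340 and ∂z/∂N = −n_y/n_z = −0.22069.
Unit vector along 030° is (sin 30°, cos 30°) = (0.5000, 0.8660).
Slope in that direction = a·(0.5000) + b·(0.8660) = −0.20282.
Apparent dip = arctan|0.20282| = 11.47° (true dip is 12.5°, so apparent ≤ true as expected).

11.47°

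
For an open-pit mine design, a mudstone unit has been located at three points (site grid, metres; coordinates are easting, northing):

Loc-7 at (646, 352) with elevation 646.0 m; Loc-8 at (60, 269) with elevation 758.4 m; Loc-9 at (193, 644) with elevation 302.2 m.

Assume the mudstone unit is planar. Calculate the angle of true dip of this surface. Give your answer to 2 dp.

Two edge vectors: Loc-7→Loc-8 = (-586, -83, 112.4), Loc-7→Loc-9 = (-453, 292, -343.8).
Normal n = (Loc-7→Loc-8) × (Loc-7→Loc-9) = (-4285.4, -252384, -208711).
So ∂z/∂easting = −n_x/n_z = −0.02053 and ∂z/∂northing = −n_y/n_z = −1.20925.
Gradient magnitude |∇z| = √(a² + b²) = √(0.00042 + 1.46229) = 1.20943.
True dip = arctan(1.20943) = 50.41°, dipping toward N (azimuth ≈ 001°).

50.41°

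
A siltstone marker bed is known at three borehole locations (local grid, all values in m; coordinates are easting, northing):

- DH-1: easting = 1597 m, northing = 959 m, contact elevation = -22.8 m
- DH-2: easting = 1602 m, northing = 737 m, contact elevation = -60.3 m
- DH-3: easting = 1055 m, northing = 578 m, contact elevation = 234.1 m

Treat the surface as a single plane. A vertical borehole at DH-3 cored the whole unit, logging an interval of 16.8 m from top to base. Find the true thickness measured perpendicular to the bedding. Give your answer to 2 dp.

Let the plane be z = a·easting + b·northing + c.
DH-2−DH-1: 5a − 222b = −37.5;  DH-3−DH-1: −542a − 381b = 256.9.
Solving gives a = −0.58349, b = 0.15578.
|∇z| = √(a²+b²) = 0.60393, so dip δ = arctan(0.60393) = 31.13°.
True thickness = vertical thickness × cos δ = 16.8 × cos 31.13° = 14.38 m.

14.38 m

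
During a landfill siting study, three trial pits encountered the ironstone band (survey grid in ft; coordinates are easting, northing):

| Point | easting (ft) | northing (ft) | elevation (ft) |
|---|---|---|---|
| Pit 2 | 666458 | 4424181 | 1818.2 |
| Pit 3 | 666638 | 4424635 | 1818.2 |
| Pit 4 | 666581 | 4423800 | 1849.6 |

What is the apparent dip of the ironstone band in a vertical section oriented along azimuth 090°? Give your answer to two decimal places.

6.54°

Let the plane be z = a·easting + b·northing + c.
Pit 3−Pit 2: 180a + 454b = 0;  Pit 4−Pit 2: 123a − 381b = 31.4.
Solving gives a = 0.11457, b = −0.04543.
Unit vector along 090° is (sin 90°, cos 90°) = (1.0000, 0.0000).
Slope in that direction = a·(1.0000) + b·(0.0000) = 0.11457.
Apparent dip = arctan|0.11457| = 6.54° (true dip is 7.0°, so apparent ≤ true as expected).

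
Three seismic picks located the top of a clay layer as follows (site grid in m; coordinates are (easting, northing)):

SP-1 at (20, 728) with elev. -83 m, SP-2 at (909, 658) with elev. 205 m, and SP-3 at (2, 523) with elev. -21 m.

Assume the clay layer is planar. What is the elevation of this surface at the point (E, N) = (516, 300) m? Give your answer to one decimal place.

205.5 m

Let the plane be z = a·E + b·N + c.
SP-2−SP-1: 889a − 70b = 288;  SP-3−SP-1: −18a − 205b = 62.
Solving gives a = 0.29808, b = −0.32861.
Then c = -83 − a·20 − b·728 = 150.27.
At (516, 300): z = 153.8 − 98.6 + 150.27 = 205.5 m.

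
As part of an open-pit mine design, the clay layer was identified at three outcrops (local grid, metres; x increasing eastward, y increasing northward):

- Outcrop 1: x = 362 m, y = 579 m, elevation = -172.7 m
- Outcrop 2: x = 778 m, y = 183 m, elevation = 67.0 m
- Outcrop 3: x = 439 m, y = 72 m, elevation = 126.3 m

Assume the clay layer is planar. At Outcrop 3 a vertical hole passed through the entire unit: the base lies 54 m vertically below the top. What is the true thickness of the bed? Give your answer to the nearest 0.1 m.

Let the plane be z = a·x + b·y + c.
Outcrop 2−Outcrop 1: 416a − 396b = 239.7;  Outcrop 3−Outcrop 1: 77a − 507b = 299.
Solving gives a = 0.01731, b = −0.58711.
|∇z| = √(a²+b²) = 0.58737, so dip δ = arctan(0.58737) = 30.43°.
True thickness = vertical thickness × cos δ = 54 × cos 30.43° = 46.6 m.

46.6 m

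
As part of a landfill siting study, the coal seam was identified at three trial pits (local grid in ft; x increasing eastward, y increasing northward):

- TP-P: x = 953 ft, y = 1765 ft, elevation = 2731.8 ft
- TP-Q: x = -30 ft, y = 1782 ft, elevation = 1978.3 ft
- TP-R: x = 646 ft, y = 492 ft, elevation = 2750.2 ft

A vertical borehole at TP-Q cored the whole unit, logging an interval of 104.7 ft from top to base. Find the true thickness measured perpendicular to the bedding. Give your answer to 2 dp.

82.22 ft

Let the plane be z = a·x + b·y + c.
TP-Q−TP-P: −983a + 17b = −753.5;  TP-R−TP-P: −307a − 1273b = 18.4.
Solving gives a = 0.76310, b = −0.19848.
|∇z| = √(a²+b²) = 0.78849, so dip δ = arctan(0.78849) = 38.26°.
True thickness = vertical thickness × cos δ = 104.7 × cos 38.26° = 82.22 ft.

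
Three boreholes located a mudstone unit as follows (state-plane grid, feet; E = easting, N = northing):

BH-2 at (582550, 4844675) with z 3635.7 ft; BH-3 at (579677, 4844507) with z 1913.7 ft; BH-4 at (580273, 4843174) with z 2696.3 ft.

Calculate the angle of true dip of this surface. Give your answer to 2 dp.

34.66°

Let the plane be z = a·E + b·N + c.
BH-3−BH-2: −2873a − 168b = −1722;  BH-4−BH-2: −2277a − 1501b = −939.4.
Solving gives a = 0.61756, b = −0.31098.
Gradient magnitude |∇z| = √(a² + b²) = √(0.38138 + 0.09671) = 0.69144.
True dip = arctan(0.69144) = 34.66°, dipping toward WNW (azimuth ≈ 297°).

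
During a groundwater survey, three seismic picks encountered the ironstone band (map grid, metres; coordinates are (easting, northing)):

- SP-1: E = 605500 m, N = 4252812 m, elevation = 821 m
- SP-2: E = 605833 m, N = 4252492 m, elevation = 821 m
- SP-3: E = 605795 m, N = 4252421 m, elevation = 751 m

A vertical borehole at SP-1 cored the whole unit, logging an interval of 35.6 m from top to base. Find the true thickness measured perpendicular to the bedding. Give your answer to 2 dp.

Two edge vectors: SP-1→SP-2 = (333, -320, 0), SP-1→SP-3 = (295, -391, -70).
Normal n = (SP-1→SP-2) × (SP-1→SP-3) = (22400, 23310, -35803).
So ∂z/∂E = −n_x/n_z = 0.62565 and ∂z/∂N = −n_y/n_z = 0.65106.
|∇z| = √(a²+b²) = 0.90295, so dip δ = arctan(0.90295) = 42.08°.
True thickness = vertical thickness × cos δ = 35.6 × cos 42.08° = 26.42 m.

26.42 m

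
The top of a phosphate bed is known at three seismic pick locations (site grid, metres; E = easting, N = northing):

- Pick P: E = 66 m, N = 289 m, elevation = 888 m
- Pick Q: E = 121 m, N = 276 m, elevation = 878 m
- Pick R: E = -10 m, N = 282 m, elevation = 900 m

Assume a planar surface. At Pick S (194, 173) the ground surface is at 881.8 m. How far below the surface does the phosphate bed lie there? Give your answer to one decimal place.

23.3 m

Let the plane be z = a·E + b·N + c.
Pick Q−Pick P: 55a − 13b = −10;  Pick R−Pick P: −76a − 7b = 12.
Solving gives a = −0.16460, b = 0.07283.
Then c = 888 − a·66 − b·289 = 877.82.
At (194, 173): z_contact = −31.93 + 12.60 + 877.82 = 858.48 m.
Depth below ground = 881.8 − 858.48 = 23.3 m.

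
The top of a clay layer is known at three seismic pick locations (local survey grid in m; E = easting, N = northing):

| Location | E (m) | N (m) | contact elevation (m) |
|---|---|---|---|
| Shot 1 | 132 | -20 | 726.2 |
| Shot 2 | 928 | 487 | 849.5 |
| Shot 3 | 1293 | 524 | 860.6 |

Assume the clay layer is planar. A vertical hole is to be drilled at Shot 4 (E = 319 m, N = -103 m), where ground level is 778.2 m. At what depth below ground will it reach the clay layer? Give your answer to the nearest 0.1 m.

70.0 m

Let the plane be z = a·E + b·N + c.
Shot 2−Shot 1: 796a + 507b = 123.3;  Shot 3−Shot 1: 1161a + 544b = 134.4.
Solving gives a = 0.006848, b = 0.232443.
Then c = 726.2 − a·132 − b·-20 = 729.94.
At (319, -103): z_contact = 2.18 − 23.94 + 729.94 = 708.19 m.
Depth below ground = 778.2 − 708.19 = 70.0 m.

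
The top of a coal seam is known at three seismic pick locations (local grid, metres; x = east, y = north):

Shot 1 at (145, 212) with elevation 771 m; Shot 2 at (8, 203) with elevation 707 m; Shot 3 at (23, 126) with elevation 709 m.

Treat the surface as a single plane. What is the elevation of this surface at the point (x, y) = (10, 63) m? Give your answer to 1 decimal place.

Two edge vectors: Shot 1→Shot 2 = (-137, -9, -64), Shot 1→Shot 3 = (-122, -86, -62).
Normal n = (Shot 1→Shot 2) × (Shot 1→Shot 3) = (-4946, -686, 10684).
So ∂z/∂x = −n_x/n_z = 0.46294 and ∂z/∂y = −n_y/n_z = 0.06421.
Intercept c from Shot 1: 771 − 67.13 − 13.61 = 690.26.
At (10, 63): z = 4.6 + 4.0 + 690.26 = 698.9 m.

698.9 m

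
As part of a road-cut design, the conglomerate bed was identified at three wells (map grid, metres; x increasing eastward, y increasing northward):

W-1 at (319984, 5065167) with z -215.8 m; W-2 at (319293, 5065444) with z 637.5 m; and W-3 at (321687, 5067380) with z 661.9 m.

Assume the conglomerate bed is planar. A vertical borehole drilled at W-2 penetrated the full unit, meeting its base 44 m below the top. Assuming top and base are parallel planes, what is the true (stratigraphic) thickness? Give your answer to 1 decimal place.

Two edge vectors: W-1→W-2 = (-691, 277, 853.3), W-1→W-3 = (1703, 2213, 877.7).
Normal n = (W-1→W-2) × (W-1→W-3) = (-1645230, 2059660.6, -2000914).
So ∂z/∂x = −n_x/n_z = −0.82224 and ∂z/∂y = −n_y/n_z = 1.02936.
|∇z| = √(a²+b²) = 1.31744, so dip δ = arctan(1.31744) = 52.80°.
True thickness = vertical thickness × cos δ = 44 × cos 52.80° = 26.6 m.

26.6 m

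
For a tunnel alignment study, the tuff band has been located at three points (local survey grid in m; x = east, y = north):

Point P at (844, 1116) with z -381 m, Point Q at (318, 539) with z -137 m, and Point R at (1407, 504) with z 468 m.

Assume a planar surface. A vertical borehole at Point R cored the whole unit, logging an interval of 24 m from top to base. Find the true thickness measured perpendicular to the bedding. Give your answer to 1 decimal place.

16.6 m

Two edge vectors: Point P→Point Q = (-526, -577, 244), Point P→Point R = (563, -612, 849).
Normal n = (Point P→Point Q) × (Point P→Point R) = (-340545, 583946, 646763).
So ∂z/∂x = −n_x/n_z = 0.52654 and ∂z/∂y = −n_y/n_z = −0.90287.
|∇z| = √(a²+b²) = 1.04519, so dip δ = arctan(1.04519) = 46.27°.
True thickness = vertical thickness × cos δ = 24 × cos 46.27° = 16.6 m.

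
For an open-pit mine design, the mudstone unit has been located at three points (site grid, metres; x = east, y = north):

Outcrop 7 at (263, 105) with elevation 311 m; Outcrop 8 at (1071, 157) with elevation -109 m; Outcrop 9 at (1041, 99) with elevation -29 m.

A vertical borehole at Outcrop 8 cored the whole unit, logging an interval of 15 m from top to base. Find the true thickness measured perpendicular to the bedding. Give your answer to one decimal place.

9.5 m

Let the plane be z = a·x + b·y + c.
Outcrop 8−Outcrop 7: 808a + 52b = −420;  Outcrop 9−Outcrop 7: 778a − 6b = −340.
Solving gives a = −0.44588, b = −1.14868.
|∇z| = √(a²+b²) = 1.23219, so dip δ = arctan(1.23219) = 50.94°.
True thickness = vertical thickness × cos δ = 15 × cos 50.94° = 9.5 m.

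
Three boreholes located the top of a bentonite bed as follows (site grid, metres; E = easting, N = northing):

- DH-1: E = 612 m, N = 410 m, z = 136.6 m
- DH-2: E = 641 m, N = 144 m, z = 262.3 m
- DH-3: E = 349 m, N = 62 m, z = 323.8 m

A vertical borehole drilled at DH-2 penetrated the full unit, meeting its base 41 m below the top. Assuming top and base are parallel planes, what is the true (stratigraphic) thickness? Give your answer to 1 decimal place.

36.9 m

Two edge vectors: DH-1→DH-2 = (29, -266, 125.7), DH-1→DH-3 = (-263, -348, 187.2).
Normal n = (DH-1→DH-2) × (DH-1→DH-3) = (-6051.6, -38487.9, -80050).
So ∂z/∂E = −n_x/n_z = −0.07560 and ∂z/∂N = −n_y/n_z = −0.48080.
|∇z| = √(a²+b²) = 0.48671, so dip δ = arctan(0.48671) = 25.95°.
True thickness = vertical thickness × cos δ = 41 × cos 25.95° = 36.9 m.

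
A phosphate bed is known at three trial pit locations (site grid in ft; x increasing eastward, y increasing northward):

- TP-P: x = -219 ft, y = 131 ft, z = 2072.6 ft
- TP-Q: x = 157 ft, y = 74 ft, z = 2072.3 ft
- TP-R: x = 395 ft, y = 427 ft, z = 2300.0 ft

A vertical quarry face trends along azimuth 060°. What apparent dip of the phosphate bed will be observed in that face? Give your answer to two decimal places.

Let the plane be z = a·x + b·y + c.
TP-Q−TP-P: 376a − 57b = −0.3;  TP-R−TP-P: 614a + 296b = 227.4.
Solving gives a = 0.08799, b = 0.58572.
Unit vector along 060° is (sin 60°, cos 60°) = (0.8660, 0.5000).
Slope in that direction = a·(0.8660) + b·(0.5000) = 0.36906.
Apparent dip = arctan|0.36906| = 20.26° (true dip is 30.6°, so apparent ≤ true as expected).

20.26°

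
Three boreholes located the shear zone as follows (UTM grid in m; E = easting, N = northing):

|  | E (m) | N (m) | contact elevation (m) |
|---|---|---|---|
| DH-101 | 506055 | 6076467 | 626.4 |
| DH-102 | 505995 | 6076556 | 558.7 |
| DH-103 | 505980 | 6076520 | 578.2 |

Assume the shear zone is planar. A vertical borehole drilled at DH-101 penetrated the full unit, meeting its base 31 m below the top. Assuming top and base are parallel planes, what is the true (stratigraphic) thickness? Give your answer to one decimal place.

25.9 m

Two edge vectors: DH-101→DH-102 = (-60, 89, -67.7), DH-101→DH-103 = (-75, 53, -48.2).
Normal n = (DH-101→DH-102) × (DH-101→DH-103) = (-701.7, 2185.5, 3495).
So ∂z/∂E = −n_x/n_z = 0.20077 and ∂z/∂N = −n_y/n_z = −0.62532.
|∇z| = √(a²+b²) = 0.65676, so dip δ = arctan(0.65676) = 33.30°.
True thickness = vertical thickness × cos δ = 31 × cos 33.30° = 25.9 m.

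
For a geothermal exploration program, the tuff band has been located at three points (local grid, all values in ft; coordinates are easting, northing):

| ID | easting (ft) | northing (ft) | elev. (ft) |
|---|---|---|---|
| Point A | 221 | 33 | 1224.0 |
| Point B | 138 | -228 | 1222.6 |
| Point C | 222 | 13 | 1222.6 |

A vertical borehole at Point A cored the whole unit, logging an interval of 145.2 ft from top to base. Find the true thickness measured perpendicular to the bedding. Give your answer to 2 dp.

Let the plane be z = a·easting + b·northing + c.
Point B−Point A: −83a − 261b = −1.4;  Point C−Point A: 1a − 20b = −1.4.
Solving gives a = −0.17564, b = 0.06122.
|∇z| = √(a²+b²) = 0.18600, so dip δ = arctan(0.18600) = 10.54°.
True thickness = vertical thickness × cos δ = 145.2 × cos 10.54° = 142.75 ft.

142.75 ft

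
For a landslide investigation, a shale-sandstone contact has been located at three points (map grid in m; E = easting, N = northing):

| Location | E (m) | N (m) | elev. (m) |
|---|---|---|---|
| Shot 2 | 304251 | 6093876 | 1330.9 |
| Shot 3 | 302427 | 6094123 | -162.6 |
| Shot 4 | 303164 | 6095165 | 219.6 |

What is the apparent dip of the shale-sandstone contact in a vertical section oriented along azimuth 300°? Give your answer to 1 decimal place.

Two edge vectors: Shot 2→Shot 3 = (-1824, 247, -1493.5), Shot 2→Shot 4 = (-1087, 1289, -1111.3).
Normal n = (Shot 2→Shot 3) × (Shot 2→Shot 4) = (1650630.4, -403576.7, -2082647).
So ∂z/∂E = −n_x/n_z = 0.79256 and ∂z/∂N = −n_y/n_z = −0.19378.
Unit vector along 300° is (sin 300°, cos 300°) = (-0.8660, 0.5000).
Slope in that direction = a·(-0.8660) + b·(0.5000) = −0.78327.
Apparent dip = arctan|0.78327| = 38.1° (true dip is 39.2°, so apparent ≤ true as expected).

38.1°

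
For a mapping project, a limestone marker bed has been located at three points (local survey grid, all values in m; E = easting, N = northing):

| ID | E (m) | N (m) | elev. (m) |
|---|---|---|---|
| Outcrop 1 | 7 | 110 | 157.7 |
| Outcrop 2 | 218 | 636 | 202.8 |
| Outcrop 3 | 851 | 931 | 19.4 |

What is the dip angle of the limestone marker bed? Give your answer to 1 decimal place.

Let the plane be z = a·E + b·N + c.
Outcrop 2−Outcrop 1: 211a + 526b = 45.1;  Outcrop 3−Outcrop 1: 844a + 821b = −138.3.
Solving gives a = −0.40550, b = 0.24840.
Gradient magnitude |∇z| = √(a² + b²) = √(0.16443 + 0.06170) = 0.47553.
True dip = arctan(0.47553) = 25.4°, dipping toward ESE (azimuth ≈ 121°).

25.4°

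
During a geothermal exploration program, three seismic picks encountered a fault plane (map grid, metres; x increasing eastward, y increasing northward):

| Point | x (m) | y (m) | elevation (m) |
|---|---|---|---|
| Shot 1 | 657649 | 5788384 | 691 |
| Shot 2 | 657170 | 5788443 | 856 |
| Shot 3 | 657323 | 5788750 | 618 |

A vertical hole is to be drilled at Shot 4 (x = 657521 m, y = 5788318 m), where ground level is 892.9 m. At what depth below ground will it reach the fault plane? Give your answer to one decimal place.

111.3 m

Two edge vectors: Shot 1→Shot 2 = (-479, 59, 165), Shot 1→Shot 3 = (-326, 366, -73).
Normal n = (Shot 1→Shot 2) × (Shot 1→Shot 3) = (-64697, -88757, -156080).
So ∂z/∂x = −n_x/n_z = −0.414511789 and ∂z/∂y = −n_y/n_z = −0.568663506.
Intercept c from Shot 1: 691 + 272603.26 + 3291642.74 = 3564937.00.
At (657521, 5788318): z_contact = −272550.21 − 3291605.21 + 3564937.00 = 781.59 m.
Depth below ground = 892.9 − 781.59 = 111.3 m.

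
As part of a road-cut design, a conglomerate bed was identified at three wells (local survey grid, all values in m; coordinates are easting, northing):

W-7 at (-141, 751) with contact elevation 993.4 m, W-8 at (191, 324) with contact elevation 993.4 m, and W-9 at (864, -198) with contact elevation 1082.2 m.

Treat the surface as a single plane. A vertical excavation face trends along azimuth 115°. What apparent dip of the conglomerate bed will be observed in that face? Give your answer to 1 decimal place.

Two edge vectors: W-7→W-8 = (332, -427, 0), W-7→W-9 = (1005, -949, 88.8).
Normal n = (W-7→W-8) × (W-7→W-9) = (-37917.6, -29481.6, 114067).
So ∂z/∂easting = −n_x/n_z = 0.33242 and ∂z/∂northing = −n_y/n_z = 0.25846.
Unit vector along 115° is (sin 115°, cos 115°) = (0.9063, -0.4226).
Slope in that direction = a·(0.9063) + b·(-0.4226) = 0.19204.
Apparent dip = arctan|0.19204| = 10.9° (true dip is 22.8°, so apparent ≤ true as expected).

10.9°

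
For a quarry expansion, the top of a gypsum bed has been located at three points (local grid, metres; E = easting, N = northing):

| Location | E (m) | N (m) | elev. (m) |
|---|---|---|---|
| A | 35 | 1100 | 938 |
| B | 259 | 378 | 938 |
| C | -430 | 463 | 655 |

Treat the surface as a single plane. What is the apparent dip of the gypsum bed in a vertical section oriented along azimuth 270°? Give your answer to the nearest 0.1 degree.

23.1°

Two edge vectors: A→B = (224, -722, 0), A→C = (-465, -637, -283).
Normal n = (A→B) × (A→C) = (204326, 63392, -478418).
So ∂z/∂E = −n_x/n_z = 0.42709 and ∂z/∂N = −n_y/n_z = 0.13250.
Unit vector along 270° is (sin 270°, cos 270°) = (-1.0000, -0.0000).
Slope in that direction = a·(-1.0000) + b·(-0.0000) = −0.42709.
Apparent dip = arctan|0.42709| = 23.1° (true dip is 24.1°, so apparent ≤ true as expected).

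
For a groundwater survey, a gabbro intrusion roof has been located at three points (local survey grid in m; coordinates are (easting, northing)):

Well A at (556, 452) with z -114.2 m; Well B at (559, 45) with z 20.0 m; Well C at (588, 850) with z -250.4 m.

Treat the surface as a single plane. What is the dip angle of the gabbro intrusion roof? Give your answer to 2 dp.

19.80°

Let the plane be z = a·E + b·N + c.
Well B−Well A: 3a − 407b = 134.2;  Well C−Well A: 32a + 398b = −136.2.
Solving gives a = −0.14220, b = −0.33078.
Gradient magnitude |∇z| = √(a² + b²) = √(0.02022 + 0.10941) = 0.36005.
True dip = arctan(0.36005) = 19.80°, dipping toward NNE (azimuth ≈ 023°).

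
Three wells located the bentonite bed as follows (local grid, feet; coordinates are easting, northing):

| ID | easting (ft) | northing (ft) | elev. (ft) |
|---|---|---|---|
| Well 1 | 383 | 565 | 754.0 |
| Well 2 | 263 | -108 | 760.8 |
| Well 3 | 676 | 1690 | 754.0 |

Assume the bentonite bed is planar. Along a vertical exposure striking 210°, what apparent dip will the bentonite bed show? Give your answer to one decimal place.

Let the plane be z = a·easting + b·northing + c.
Well 2−Well 1: −120a − 673b = 6.8;  Well 3−Well 1: 293a + 1125b = 0.
Solving gives a = 0.12301, b = −0.03204.
Unit vector along 210° is (sin 210°, cos 210°) = (-0.5000, -0.8660).
Slope in that direction = a·(-0.5000) + b·(-0.8660) = −0.03376.
Apparent dip = arctan|0.03376| = 1.9° (true dip is 7.2°, so apparent ≤ true as expected).

1.9°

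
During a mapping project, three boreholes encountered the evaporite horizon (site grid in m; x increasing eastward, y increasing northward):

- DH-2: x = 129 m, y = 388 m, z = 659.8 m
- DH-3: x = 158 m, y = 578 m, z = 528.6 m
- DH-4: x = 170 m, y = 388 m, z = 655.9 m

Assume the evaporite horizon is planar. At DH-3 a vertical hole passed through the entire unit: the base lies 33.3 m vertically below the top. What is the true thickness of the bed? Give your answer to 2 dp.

27.50 m

Two edge vectors: DH-2→DH-3 = (29, 190, -131.2), DH-2→DH-4 = (41, 0, -3.9).
Normal n = (DH-2→DH-3) × (DH-2→DH-4) = (-741, -5266.1, -7790).
So ∂z/∂x = −n_x/n_z = −0.09512 and ∂z/∂y = −n_y/n_z = −0.67601.
|∇z| = √(a²+b²) = 0.68267, so dip δ = arctan(0.68267) = 34.32°.
True thickness = vertical thickness × cos δ = 33.3 × cos 34.32° = 27.50 m.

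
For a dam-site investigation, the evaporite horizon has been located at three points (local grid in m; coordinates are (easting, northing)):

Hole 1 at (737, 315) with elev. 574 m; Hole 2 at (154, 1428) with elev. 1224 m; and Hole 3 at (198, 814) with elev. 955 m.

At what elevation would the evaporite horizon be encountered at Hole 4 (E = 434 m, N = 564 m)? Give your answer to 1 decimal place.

775.1 m

Two edge vectors: Hole 1→Hole 2 = (-583, 1113, 650), Hole 1→Hole 3 = (-539, 499, 381).
Normal n = (Hole 1→Hole 2) × (Hole 1→Hole 3) = (99703, -128227, 308990).
So ∂z/∂E = −n_x/n_z = −0.322674 and ∂z/∂N = −n_y/n_z = 0.414988.
Intercept c from Hole 1: 574 + 237.81 − 130.72 = 681.09.
At (434, 564): z = −140.0 + 234.1 + 681.09 = 775.1 m.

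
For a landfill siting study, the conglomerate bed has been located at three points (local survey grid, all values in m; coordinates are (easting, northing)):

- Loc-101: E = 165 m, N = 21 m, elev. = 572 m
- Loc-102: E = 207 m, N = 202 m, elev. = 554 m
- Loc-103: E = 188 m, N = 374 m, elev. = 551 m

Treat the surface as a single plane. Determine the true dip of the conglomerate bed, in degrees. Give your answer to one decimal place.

13.7°

Let the plane be z = a·E + b·N + c.
Loc-102−Loc-101: 42a + 181b = −18;  Loc-103−Loc-101: 23a + 353b = −21.
Solving gives a = −0.23943, b = −0.04389.
Gradient magnitude |∇z| = √(a² + b²) = √(0.05732 + 0.00193) = 0.24342.
True dip = arctan(0.24342) = 13.7°, dipping toward E (azimuth ≈ 080°).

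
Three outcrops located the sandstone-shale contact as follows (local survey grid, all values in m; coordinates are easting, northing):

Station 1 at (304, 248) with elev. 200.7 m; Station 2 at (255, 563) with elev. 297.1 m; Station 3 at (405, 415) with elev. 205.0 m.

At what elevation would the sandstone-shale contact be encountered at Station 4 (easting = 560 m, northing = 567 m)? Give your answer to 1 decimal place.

Let the plane be z = a·easting + b·northing + c.
Station 2−Station 1: −49a + 315b = 96.4;  Station 3−Station 1: 101a + 167b = 4.3.
Solving gives a = −0.36863, b = 0.24869.
Then c = 200.7 − a·304 − b·248 = 251.09.
At (560, 567): z = −206.4 + 141.0 + 251.09 = 185.7 m.

185.7 m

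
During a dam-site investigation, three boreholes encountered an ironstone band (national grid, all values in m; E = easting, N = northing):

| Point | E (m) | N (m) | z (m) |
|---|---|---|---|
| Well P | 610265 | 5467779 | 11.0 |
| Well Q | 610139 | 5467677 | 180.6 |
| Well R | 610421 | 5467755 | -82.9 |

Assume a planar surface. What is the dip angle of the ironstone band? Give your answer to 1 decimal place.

46.6°

Two edge vectors: Well P→Well Q = (-126, -102, 169.6), Well P→Well R = (156, -24, -93.9).
Normal n = (Well P→Well Q) × (Well P→Well R) = (13648.2, 14626.2, 18936).
So ∂z/∂E = −n_x/n_z = −0.72075 and ∂z/∂N = −n_y/n_z = −0.77240.
Gradient magnitude |∇z| = √(a² + b²) = √(0.51949 + 0.59660) = 1.05645.
True dip = arctan(1.05645) = 46.6°, dipping toward NE (azimuth ≈ 043°).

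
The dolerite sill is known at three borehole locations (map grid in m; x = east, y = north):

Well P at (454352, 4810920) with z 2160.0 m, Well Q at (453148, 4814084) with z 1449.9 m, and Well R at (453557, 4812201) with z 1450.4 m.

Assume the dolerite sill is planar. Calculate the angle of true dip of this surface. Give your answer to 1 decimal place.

54.5°

Two edge vectors: Well P→Well Q = (-1204, 3164, -710.1), Well P→Well R = (-795, 1281, -709.6).
Normal n = (Well P→Well Q) × (Well P→Well R) = (-1335536.3, -289828.9, 973056).
So ∂z/∂x = −n_x/n_z = 1.37252 and ∂z/∂y = −n_y/n_z = 0.29785.
Gradient magnitude |∇z| = √(a² + b²) = √(1.88380 + 0.08872) = 1.40446.
True dip = arctan(1.40446) = 54.5°, dipping toward WSW (azimuth ≈ 258°).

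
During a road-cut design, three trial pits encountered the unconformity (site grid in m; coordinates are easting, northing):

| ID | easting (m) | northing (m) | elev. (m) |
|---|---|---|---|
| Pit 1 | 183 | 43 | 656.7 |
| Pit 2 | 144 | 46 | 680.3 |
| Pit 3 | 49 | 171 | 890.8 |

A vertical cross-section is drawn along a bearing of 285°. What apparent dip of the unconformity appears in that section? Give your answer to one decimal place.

39.5°

Let the plane be z = a·easting + b·northing + c.
Pit 2−Pit 1: −39a + 3b = 23.6;  Pit 3−Pit 1: −134a + 128b = 234.1.
Solving gives a = −0.50512, b = 1.30011.
Unit vector along 285° is (sin 285°, cos 285°) = (-0.9659, 0.2588).
Slope in that direction = a·(-0.9659) + b·(0.2588) = 0.82440.
Apparent dip = arctan|0.82440| = 39.5° (true dip is 54.4°, so apparent ≤ true as expected).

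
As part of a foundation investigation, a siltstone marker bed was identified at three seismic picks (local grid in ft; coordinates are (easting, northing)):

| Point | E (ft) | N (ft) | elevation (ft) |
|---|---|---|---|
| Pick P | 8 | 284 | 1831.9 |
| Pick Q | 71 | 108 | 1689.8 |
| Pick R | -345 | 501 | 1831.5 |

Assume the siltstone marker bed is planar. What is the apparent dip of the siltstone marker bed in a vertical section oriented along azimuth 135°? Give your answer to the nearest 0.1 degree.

Two edge vectors: Pick P→Pick Q = (63, -176, -142.1), Pick P→Pick R = (-353, 217, -0.4).
Normal n = (Pick P→Pick Q) × (Pick P→Pick R) = (30906.1, 50186.5, -48457).
So ∂z/∂E = −n_x/n_z = 0.63780 and ∂z/∂N = −n_y/n_z = 1.03569.
Unit vector along 135° is (sin 135°, cos 135°) = (0.7071, -0.7071).
Slope in that direction = a·(0.7071) + b·(-0.7071) = −0.28135.
Apparent dip = arctan|0.28135| = 15.7° (true dip is 50.6°, so apparent ≤ true as expected).

15.7°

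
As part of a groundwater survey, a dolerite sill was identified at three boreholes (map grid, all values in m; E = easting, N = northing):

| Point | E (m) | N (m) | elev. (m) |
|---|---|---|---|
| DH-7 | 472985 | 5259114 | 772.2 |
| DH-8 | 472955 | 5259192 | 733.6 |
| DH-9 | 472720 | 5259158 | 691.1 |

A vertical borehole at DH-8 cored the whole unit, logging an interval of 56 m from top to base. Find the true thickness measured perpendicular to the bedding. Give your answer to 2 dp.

50.71 m

Two edge vectors: DH-7→DH-8 = (-30, 78, -38.6), DH-7→DH-9 = (-265, 44, -81.1).
Normal n = (DH-7→DH-8) × (DH-7→DH-9) = (-4627.4, 7796, 19350).
So ∂z/∂E = −n_x/n_z = 0.23914 and ∂z/∂N = −n_y/n_z = −0.40289.
|∇z| = √(a²+b²) = 0.46852, so dip δ = arctan(0.46852) = 25.10°.
True thickness = vertical thickness × cos δ = 56 × cos 25.10° = 50.71 m.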